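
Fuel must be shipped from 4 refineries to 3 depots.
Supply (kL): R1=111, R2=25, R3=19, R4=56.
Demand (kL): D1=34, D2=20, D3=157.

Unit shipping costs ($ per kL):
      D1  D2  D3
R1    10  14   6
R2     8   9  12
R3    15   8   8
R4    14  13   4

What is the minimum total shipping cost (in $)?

1283

One minimum-cost allocation:
  R1–D1: 10 kL
  R1–D3: 101 kL
  R2–D1: 24 kL
  R2–D2: 1 kL
  R3–D2: 19 kL
  R4–D3: 56 kL
Total cost = $1283.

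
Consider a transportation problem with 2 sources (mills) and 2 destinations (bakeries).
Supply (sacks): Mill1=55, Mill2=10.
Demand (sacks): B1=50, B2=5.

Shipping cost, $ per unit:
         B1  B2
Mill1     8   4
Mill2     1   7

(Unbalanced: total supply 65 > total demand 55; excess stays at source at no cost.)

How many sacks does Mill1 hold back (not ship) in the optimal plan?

10

Minimum-cost shipments:
  Mill1–B1: 40 × $8 = $320
  Mill1–B2: 5 × $4 = $20
  Mill2–B1: 10 × $1 = $10
Total cost = $350.
Mill1 ships 45 of its 55, leaving 10.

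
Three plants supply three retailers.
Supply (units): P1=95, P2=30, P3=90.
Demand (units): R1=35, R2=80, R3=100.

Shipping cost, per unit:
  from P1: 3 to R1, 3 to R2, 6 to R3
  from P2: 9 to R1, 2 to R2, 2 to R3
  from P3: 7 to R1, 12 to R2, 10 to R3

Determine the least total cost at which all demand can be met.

1185

An optimal shipping plan:
  P1→R2: 80 × 3 = 240
  P1→R3: 15 × 6 = 90
  P2→R3: 30 × 2 = 60
  P3→R1: 35 × 7 = 245
  P3→R3: 55 × 10 = 550
Total = 240 + 90 + 60 + 245 + 550 = 1185.
(Supply check: P1 ships 95; P2 ships 30; P3 ships 90.)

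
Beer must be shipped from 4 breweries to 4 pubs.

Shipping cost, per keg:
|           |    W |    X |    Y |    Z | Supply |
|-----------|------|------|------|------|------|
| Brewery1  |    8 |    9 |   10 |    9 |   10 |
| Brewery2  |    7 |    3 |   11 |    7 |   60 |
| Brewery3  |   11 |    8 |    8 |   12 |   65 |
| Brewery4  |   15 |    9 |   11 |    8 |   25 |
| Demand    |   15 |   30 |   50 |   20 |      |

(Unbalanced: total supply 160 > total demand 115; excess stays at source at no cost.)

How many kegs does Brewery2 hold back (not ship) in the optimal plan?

0

Minimum-cost shipments:
  Brewery1 to W: 5 kegs
  Brewery2 to W: 10 kegs
  Brewery2 to X: 30 kegs
  Brewery2 to Z: 20 kegs
  Brewery3 to Y: 50 kegs
Total cost = 740.
Brewery2 ships 60 of its 60, leaving 0.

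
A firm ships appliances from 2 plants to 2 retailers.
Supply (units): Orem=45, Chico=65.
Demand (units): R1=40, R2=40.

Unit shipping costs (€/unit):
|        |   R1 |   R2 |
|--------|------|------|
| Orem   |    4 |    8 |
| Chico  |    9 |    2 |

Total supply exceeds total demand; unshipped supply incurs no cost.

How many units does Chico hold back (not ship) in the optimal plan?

25

Minimum-cost shipments:
  Orem->R1: 40 units
  Chico->R2: 40 units
Total cost = €240.
Chico ships 40 of its 65, leaving 25.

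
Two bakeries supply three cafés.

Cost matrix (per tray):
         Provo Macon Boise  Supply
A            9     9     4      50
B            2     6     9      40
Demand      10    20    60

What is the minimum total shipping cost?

430

Optimal allocation:
  A->Boise: 50 × 4 = 200
  B->Provo: 10 × 2 = 20
  B->Macon: 20 × 6 = 120
  B->Boise: 10 × 9 = 90
Total = 200 + 20 + 120 + 90 = 430.
(Supply check: A ships 50; B ships 40.)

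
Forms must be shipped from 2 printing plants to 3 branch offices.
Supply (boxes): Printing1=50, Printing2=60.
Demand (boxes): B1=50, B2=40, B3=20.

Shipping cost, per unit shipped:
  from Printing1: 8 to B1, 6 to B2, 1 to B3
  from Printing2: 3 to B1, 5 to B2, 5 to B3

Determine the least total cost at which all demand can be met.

Optimal allocation:
  Printing1→B2: 30 boxes
  Printing1→B3: 20 boxes
  Printing2→B1: 50 boxes
  Printing2→B2: 10 boxes
Total cost = 400.

400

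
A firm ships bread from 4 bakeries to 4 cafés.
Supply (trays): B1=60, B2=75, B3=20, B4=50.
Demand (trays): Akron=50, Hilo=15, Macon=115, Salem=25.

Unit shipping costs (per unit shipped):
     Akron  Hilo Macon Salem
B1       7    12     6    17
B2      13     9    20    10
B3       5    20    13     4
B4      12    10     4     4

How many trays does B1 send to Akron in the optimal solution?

The minimum-cost plan:
  B1→Macon: 60 × 6 = 360
  B2→Akron: 30 × 13 = 390
  B2→Hilo: 15 × 9 = 135
  B2→Macon: 5 × 20 = 100
  B2→Salem: 25 × 10 = 250
  B3→Akron: 20 × 5 = 100
  B4→Macon: 50 × 4 = 200
Total cost = 1535.
The route B1→Akron is not used.

0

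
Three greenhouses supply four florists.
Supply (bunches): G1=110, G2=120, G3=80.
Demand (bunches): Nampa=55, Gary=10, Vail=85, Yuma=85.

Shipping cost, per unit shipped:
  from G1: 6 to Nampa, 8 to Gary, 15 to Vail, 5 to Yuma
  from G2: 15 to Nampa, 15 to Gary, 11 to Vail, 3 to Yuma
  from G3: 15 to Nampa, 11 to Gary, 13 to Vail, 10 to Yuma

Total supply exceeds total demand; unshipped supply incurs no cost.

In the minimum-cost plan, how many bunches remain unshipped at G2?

Minimum-cost shipments:
  G1→Nampa: 55 × 6 = 330
  G1→Gary: 10 × 8 = 80
  G2→Vail: 35 × 11 = 385
  G2→Yuma: 85 × 3 = 255
  G3→Vail: 50 × 13 = 650
Total cost = 1700.
G2 ships 120 of its 120, leaving 0.

0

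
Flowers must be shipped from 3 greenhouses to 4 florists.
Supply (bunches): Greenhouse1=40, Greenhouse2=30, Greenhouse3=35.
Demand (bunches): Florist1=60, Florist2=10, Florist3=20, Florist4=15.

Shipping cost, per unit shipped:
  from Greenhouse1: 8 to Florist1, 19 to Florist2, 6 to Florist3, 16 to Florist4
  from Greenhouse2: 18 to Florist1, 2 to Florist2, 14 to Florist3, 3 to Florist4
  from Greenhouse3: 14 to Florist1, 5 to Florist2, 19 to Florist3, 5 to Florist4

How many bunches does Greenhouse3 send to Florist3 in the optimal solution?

0

The minimum-cost plan:
  Greenhouse1→Florist1: 25 × 8 = 200
  Greenhouse1→Florist3: 15 × 6 = 90
  Greenhouse2→Florist2: 10 × 2 = 20
  Greenhouse2→Florist3: 5 × 14 = 70
  Greenhouse2→Florist4: 15 × 3 = 45
  Greenhouse3→Florist1: 35 × 14 = 490
Total cost = 915.
The route Greenhouse3→Florist3 is not used.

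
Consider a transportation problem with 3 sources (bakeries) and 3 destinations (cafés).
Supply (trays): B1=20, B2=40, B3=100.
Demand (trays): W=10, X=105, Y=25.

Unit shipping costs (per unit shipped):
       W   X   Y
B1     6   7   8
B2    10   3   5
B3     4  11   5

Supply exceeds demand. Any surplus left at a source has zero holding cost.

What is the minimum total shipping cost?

920

Optimal allocation:
  B1->X: 20 trays
  B2->X: 40 trays
  B3->W: 10 trays
  B3->X: 45 trays
  B3->Y: 25 trays
Total cost = 920.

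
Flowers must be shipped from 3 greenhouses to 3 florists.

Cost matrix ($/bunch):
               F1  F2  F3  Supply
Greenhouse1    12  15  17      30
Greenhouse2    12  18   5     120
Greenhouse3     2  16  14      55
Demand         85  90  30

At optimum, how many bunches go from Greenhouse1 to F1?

0

Optimal shipments:
  Greenhouse1 to F2: 30 bunches
  Greenhouse2 to F1: 30 bunches
  Greenhouse2 to F2: 60 bunches
  Greenhouse2 to F3: 30 bunches
  Greenhouse3 to F1: 55 bunches
Total cost = $2150.
The route Greenhouse1→F1 is not used.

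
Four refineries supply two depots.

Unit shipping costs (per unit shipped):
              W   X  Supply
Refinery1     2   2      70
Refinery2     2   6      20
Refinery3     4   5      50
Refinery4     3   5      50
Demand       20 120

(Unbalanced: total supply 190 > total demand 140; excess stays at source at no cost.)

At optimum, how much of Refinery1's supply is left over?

An optimal plan:
  Refinery1->X: 70 × 2 = 140
  Refinery2->W: 20 × 2 = 40
  Refinery3->X: 50 × 5 = 250
Total cost = 430.
Refinery1 ships 70 of its 70, leaving 0.

0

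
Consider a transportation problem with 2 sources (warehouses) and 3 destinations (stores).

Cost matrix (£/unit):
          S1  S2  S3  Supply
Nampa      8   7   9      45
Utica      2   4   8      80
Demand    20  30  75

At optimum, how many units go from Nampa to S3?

45

The minimum-cost plan:
  Nampa–S3: 45 units
  Utica–S1: 20 units
  Utica–S2: 30 units
  Utica–S3: 30 units
Total cost = £805.
So Nampa→S3 carries 45 units.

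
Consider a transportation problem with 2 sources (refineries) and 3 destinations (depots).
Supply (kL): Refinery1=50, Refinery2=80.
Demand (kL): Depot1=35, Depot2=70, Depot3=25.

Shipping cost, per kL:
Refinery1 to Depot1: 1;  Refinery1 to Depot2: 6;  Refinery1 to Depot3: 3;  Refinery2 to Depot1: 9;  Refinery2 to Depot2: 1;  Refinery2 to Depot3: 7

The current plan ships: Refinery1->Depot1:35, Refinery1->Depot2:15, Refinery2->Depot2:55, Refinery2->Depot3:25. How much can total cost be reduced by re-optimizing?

Current plan cost = 35·1 + 15·6 + 55·1 + 25·7 = 355.
Optimal plan:
  Refinery1->Depot1: 35 kL
  Refinery1->Depot3: 15 kL
  Refinery2->Depot2: 70 kL
  Refinery2->Depot3: 10 kL
Optimal cost = 220.
Saving = 355 − 220 = 135.

135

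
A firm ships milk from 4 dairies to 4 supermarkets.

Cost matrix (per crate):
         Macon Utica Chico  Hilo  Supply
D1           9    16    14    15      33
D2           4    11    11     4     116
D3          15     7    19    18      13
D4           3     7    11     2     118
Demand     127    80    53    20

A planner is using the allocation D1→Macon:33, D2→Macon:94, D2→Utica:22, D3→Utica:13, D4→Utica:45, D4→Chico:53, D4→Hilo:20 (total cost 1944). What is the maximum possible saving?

185

Current plan cost = 33·9 + 94·4 + 22·11 + 13·7 + 45·7 + 53·11 + 20·2 = 1944.
Optimal plan:
  D1->Chico: 33 × 14 = 462
  D2->Macon: 96 × 4 = 384
  D2->Chico: 20 × 11 = 220
  D3->Utica: 13 × 7 = 91
  D4->Macon: 31 × 3 = 93
  D4->Utica: 67 × 7 = 469
  D4->Hilo: 20 × 2 = 40
Optimal cost = 1759.
Saving = 1944 − 1759 = 185.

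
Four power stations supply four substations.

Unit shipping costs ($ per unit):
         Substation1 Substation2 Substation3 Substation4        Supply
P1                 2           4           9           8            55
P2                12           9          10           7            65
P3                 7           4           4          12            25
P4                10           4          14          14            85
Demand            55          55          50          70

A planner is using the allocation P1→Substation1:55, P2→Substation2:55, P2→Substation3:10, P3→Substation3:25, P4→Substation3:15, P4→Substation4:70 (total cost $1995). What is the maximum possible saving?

690

Current plan cost = 55·2 + 55·9 + 10·10 + 25·4 + 15·14 + 70·14 = $1995.
Optimal plan:
  P1→Substation1: 55 × $2 = $110
  P2→Substation4: 65 × $7 = $455
  P3→Substation3: 25 × $4 = $100
  P4→Substation2: 55 × $4 = $220
  P4→Substation3: 25 × $14 = $350
  P4→Substation4: 5 × $14 = $70
Optimal cost = $1305.
Saving = 1995 − 1305 = $690.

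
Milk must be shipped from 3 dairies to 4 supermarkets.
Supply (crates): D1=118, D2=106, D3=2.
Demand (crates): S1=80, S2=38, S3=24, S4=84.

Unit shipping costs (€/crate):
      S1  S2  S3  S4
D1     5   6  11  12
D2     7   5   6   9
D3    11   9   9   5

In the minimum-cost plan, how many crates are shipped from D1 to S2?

38

The minimum-cost plan:
  D1–S1: 80 × €5 = €400
  D1–S2: 38 × €6 = €228
  D2–S3: 24 × €6 = €144
  D2–S4: 82 × €9 = €738
  D3–S4: 2 × €5 = €10
Total cost = €1520.
So D1→S2 carries 38 crates.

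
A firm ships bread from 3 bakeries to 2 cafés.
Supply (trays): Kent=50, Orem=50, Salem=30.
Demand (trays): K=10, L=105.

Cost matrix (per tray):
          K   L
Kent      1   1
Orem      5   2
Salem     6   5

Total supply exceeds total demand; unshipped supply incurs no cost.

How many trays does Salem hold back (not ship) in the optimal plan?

15

An optimal plan:
  Kent->K: 10 × 1 = 10
  Kent->L: 40 × 1 = 40
  Orem->L: 50 × 2 = 100
  Salem->L: 15 × 5 = 75
Total cost = 225.
Salem ships 15 of its 30, leaving 15.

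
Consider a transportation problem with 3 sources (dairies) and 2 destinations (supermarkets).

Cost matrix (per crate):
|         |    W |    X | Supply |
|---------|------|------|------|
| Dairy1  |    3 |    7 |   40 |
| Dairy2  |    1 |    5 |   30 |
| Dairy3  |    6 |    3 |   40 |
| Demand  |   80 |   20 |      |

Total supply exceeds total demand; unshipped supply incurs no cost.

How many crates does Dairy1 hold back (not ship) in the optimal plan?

An optimal plan:
  Dairy1 to W: 40 × 3 = 120
  Dairy2 to W: 30 × 1 = 30
  Dairy3 to W: 10 × 6 = 60
  Dairy3 to X: 20 × 3 = 60
Total cost = 270.
Dairy1 ships 40 of its 40, leaving 0.

0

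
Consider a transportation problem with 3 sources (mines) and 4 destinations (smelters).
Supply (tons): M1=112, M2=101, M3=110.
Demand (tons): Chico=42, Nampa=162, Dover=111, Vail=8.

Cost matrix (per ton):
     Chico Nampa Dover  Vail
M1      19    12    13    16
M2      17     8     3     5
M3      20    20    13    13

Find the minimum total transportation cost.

An optimal shipping plan:
  M1->Nampa: 112 × 12 = 1344
  M2->Nampa: 50 × 8 = 400
  M2->Dover: 51 × 3 = 153
  M3->Chico: 42 × 20 = 840
  M3->Dover: 60 × 13 = 780
  M3->Vail: 8 × 13 = 104
Total = 1344 + 400 + 153 + 840 + 780 + 104 = 3621.
(Supply check: M1 ships 112; M2 ships 101; M3 ships 110.)

3621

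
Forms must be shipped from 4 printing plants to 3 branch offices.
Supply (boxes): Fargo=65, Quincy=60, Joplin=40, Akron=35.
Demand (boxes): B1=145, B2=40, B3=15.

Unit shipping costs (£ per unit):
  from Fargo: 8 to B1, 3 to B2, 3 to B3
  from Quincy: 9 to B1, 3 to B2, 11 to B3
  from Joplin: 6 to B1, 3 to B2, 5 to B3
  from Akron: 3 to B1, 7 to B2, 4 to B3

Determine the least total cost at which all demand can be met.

An optimal shipping plan:
  Fargo->B1: 50 boxes
  Fargo->B3: 15 boxes
  Quincy->B1: 20 boxes
  Quincy->B2: 40 boxes
  Joplin->B1: 40 boxes
  Akron->B1: 35 boxes
Total cost = £1090.

1090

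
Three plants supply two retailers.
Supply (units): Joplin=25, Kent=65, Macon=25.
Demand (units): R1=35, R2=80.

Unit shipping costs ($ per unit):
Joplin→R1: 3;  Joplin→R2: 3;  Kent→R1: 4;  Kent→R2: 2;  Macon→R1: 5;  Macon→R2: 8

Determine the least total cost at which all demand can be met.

330

Optimal allocation:
  Joplin->R1: 10 × $3 = $30
  Joplin->R2: 15 × $3 = $45
  Kent->R2: 65 × $2 = $130
  Macon->R1: 25 × $5 = $125
Total = 30 + 45 + 130 + 125 = $330.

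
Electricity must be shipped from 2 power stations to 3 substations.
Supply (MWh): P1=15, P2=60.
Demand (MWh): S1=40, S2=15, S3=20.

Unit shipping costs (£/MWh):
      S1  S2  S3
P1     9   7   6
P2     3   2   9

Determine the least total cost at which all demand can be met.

285

One minimum-cost allocation:
  P1 to S3: 15 × £6 = £90
  P2 to S1: 40 × £3 = £120
  P2 to S2: 15 × £2 = £30
  P2 to S3: 5 × £9 = £45
Total = 90 + 120 + 30 + 45 = £285.
(Supply check: P1 ships 15; P2 ships 60.)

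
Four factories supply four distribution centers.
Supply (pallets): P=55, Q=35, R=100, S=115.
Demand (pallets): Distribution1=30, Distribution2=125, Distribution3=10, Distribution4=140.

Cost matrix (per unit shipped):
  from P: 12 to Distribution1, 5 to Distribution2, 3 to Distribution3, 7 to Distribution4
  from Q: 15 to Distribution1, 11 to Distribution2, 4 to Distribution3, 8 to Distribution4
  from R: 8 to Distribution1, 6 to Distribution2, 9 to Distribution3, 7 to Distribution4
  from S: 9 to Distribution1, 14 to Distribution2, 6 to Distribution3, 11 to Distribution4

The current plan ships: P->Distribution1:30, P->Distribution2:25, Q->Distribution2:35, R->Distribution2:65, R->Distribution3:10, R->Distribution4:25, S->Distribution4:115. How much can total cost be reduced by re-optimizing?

450

Current plan cost = 30·12 + 25·5 + 35·11 + 65·6 + 10·9 + 25·7 + 115·11 = 2790.
Optimal plan:
  P→Distribution2: 55 × 5 = 275
  Q→Distribution4: 35 × 8 = 280
  R→Distribution2: 70 × 6 = 420
  R→Distribution4: 30 × 7 = 210
  S→Distribution1: 30 × 9 = 270
  S→Distribution3: 10 × 6 = 60
  S→Distribution4: 75 × 11 = 825
Optimal cost = 2340.
Saving = 2790 − 2340 = 450.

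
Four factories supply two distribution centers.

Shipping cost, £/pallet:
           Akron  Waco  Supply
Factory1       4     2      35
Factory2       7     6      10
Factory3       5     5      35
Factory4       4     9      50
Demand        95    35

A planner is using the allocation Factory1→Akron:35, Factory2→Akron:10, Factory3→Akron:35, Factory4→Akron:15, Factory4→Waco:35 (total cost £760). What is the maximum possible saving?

Current plan cost = 35·4 + 10·7 + 35·5 + 15·4 + 35·9 = £760.
Optimal plan:
  Factory1→Waco: 35 × £2 = £70
  Factory2→Akron: 10 × £7 = £70
  Factory3→Akron: 35 × £5 = £175
  Factory4→Akron: 50 × £4 = £200
Optimal cost = £515.
Saving = 760 − 515 = £245.

245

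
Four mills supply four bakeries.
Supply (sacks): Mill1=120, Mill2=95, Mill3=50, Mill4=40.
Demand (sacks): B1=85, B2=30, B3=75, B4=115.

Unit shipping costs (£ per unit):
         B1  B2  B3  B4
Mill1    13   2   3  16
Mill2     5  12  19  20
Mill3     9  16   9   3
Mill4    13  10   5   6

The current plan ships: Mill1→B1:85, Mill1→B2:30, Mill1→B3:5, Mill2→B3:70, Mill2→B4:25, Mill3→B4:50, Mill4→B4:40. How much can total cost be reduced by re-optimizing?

Current plan cost = 85·13 + 30·2 + 5·3 + 70·19 + 25·20 + 50·3 + 40·6 = £3400.
Optimal plan:
  Mill1→B2: 30 × £2 = £60
  Mill1→B3: 75 × £3 = £225
  Mill1→B4: 15 × £16 = £240
  Mill2→B1: 85 × £5 = £425
  Mill2→B4: 10 × £20 = £200
  Mill3→B4: 50 × £3 = £150
  Mill4→B4: 40 × £6 = £240
Optimal cost = £1540.
Saving = 3400 − 1540 = £1860.

1860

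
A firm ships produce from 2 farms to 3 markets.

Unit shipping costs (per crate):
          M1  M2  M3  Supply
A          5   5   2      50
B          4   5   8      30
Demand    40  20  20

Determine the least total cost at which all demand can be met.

Optimal allocation:
  A→M1: 10 × 5 = 50
  A→M2: 20 × 5 = 100
  A→M3: 20 × 2 = 40
  B→M1: 30 × 4 = 120
Total = 50 + 100 + 40 + 120 = 310.

310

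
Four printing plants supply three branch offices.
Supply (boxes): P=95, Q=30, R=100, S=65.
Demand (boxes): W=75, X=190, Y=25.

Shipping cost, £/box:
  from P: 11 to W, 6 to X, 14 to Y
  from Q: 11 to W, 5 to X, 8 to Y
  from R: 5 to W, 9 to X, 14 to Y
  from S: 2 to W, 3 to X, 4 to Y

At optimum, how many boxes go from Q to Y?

0

The minimum-cost plan:
  P→X: 95 × £6 = £570
  Q→X: 30 × £5 = £150
  R→W: 75 × £5 = £375
  R→X: 25 × £9 = £225
  S→X: 40 × £3 = £120
  S→Y: 25 × £4 = £100
Total cost = £1540.
The route Q→Y is not used.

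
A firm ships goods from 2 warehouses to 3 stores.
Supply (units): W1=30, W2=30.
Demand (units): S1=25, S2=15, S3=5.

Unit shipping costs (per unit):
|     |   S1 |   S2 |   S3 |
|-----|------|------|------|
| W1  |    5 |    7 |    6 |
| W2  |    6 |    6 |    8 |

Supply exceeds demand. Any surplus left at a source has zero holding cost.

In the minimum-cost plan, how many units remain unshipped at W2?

15

An optimal plan:
  W1->S1: 25 units
  W1->S3: 5 units
  W2->S2: 15 units
Total cost = 245.
W2 ships 15 of its 30, leaving 15.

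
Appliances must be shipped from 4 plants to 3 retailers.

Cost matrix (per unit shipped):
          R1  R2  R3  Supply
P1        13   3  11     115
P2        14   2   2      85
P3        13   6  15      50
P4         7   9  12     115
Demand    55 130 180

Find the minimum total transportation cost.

2200

A cheapest plan:
  P1→R2: 80 × 3 = 240
  P1→R3: 35 × 11 = 385
  P2→R3: 85 × 2 = 170
  P3→R2: 50 × 6 = 300
  P4→R1: 55 × 7 = 385
  P4→R3: 60 × 12 = 720
Total = 240 + 385 + 170 + 300 + 385 + 720 = 2200.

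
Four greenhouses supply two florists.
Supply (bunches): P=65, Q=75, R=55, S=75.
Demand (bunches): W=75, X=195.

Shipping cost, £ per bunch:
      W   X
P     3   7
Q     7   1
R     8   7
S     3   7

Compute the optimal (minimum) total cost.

1140

One minimum-cost allocation:
  P→W: 65 × £3 = £195
  Q→X: 75 × £1 = £75
  R→X: 55 × £7 = £385
  S→W: 10 × £3 = £30
  S→X: 65 × £7 = £455
Total = 195 + 75 + 385 + 30 + 455 = £1140.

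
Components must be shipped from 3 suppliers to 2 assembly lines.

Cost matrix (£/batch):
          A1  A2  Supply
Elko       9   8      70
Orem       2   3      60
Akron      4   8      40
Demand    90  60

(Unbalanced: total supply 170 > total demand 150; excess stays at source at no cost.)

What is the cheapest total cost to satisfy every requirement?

690

An optimal shipping plan:
  Elko–A2: 50 × £8 = £400
  Orem–A1: 50 × £2 = £100
  Orem–A2: 10 × £3 = £30
  Akron–A1: 40 × £4 = £160
Total = 400 + 100 + 30 + 160 = £690.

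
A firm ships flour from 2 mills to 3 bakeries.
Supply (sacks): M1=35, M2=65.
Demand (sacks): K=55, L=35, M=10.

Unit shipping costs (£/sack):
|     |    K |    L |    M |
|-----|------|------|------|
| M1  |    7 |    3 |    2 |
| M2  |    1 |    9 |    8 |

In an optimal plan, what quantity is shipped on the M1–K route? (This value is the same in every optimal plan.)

0

The minimum-cost plan:
  M1->L: 35 × £3 = £105
  M2->K: 55 × £1 = £55
  M2->M: 10 × £8 = £80
Total cost = £240.
The route M1→K is not used.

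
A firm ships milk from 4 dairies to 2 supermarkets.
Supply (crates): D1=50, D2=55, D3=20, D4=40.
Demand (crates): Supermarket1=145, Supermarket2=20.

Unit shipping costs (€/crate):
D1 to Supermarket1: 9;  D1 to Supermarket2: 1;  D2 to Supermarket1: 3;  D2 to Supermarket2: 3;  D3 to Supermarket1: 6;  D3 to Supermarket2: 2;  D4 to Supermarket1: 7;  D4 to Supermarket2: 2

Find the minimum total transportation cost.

855

A cheapest plan:
  D1 to Supermarket1: 30 × €9 = €270
  D1 to Supermarket2: 20 × €1 = €20
  D2 to Supermarket1: 55 × €3 = €165
  D3 to Supermarket1: 20 × €6 = €120
  D4 to Supermarket1: 40 × €7 = €280
Total = 270 + 20 + 165 + 120 + 280 = €855.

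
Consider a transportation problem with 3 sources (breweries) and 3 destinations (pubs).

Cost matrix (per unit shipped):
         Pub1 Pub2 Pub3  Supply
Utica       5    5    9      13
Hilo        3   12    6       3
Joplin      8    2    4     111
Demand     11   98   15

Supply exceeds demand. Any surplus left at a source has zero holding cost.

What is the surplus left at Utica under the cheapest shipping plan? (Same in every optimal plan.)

An optimal plan:
  Utica–Pub1: 8 × 5 = 40
  Utica–Pub2: 2 × 5 = 10
  Hilo–Pub1: 3 × 3 = 9
  Joplin–Pub2: 96 × 2 = 192
  Joplin–Pub3: 15 × 4 = 60
Total cost = 311.
Utica ships 10 of its 13, leaving 3.

3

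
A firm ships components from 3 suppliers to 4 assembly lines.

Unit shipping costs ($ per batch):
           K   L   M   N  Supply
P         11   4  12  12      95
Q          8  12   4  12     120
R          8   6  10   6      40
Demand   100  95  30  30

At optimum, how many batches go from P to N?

Optimal shipments:
  P->L: 95 × $4 = $380
  Q->K: 90 × $8 = $720
  Q->M: 30 × $4 = $120
  R->K: 10 × $8 = $80
  R->N: 30 × $6 = $180
Total cost = $1480.
The route P→N is not used.

0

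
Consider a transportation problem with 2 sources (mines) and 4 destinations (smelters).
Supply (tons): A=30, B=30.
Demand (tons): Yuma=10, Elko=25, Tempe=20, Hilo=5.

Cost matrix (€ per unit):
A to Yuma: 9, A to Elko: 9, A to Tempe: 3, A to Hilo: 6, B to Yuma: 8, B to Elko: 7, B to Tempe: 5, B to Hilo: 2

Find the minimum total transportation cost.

An optimal shipping plan:
  A->Yuma: 10 × €9 = €90
  A->Tempe: 20 × €3 = €60
  B->Elko: 25 × €7 = €175
  B->Hilo: 5 × €2 = €10
Total = 90 + 60 + 175 + 10 = €335.

335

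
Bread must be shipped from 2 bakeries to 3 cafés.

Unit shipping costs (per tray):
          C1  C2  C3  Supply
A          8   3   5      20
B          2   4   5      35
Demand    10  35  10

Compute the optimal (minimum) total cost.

190

Optimal allocation:
  A to C2: 20 × 3 = 60
  B to C1: 10 × 2 = 20
  B to C2: 15 × 4 = 60
  B to C3: 10 × 5 = 50
Total = 60 + 20 + 60 + 50 = 190.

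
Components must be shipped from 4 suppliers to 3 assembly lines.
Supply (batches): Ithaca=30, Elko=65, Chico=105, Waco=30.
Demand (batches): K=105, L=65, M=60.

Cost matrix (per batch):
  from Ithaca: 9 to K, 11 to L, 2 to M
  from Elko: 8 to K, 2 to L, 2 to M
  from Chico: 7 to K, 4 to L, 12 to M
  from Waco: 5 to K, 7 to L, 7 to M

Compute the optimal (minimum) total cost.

An optimal shipping plan:
  Ithaca->M: 30 × 2 = 60
  Elko->L: 35 × 2 = 70
  Elko->M: 30 × 2 = 60
  Chico->K: 75 × 7 = 525
  Chico->L: 30 × 4 = 120
  Waco->K: 30 × 5 = 150
Total = 60 + 70 + 60 + 525 + 120 + 150 = 985.

985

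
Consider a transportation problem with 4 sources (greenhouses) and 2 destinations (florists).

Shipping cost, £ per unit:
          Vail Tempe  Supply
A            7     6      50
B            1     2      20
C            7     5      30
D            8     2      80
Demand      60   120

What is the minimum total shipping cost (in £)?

One minimum-cost allocation:
  A to Vail: 40 bunches
  A to Tempe: 10 bunches
  B to Vail: 20 bunches
  C to Tempe: 30 bunches
  D to Tempe: 80 bunches
Total cost = £670.
(Supply check: A ships 50; B ships 20; C ships 30; D ships 80.)

670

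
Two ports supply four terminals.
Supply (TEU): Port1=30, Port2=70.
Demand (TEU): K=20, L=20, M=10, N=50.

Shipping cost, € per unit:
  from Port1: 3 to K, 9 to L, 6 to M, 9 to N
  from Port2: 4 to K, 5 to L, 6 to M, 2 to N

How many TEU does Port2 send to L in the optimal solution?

20

Optimal shipments:
  Port1→K: 20 × €3 = €60
  Port1→M: 10 × €6 = €60
  Port2→L: 20 × €5 = €100
  Port2→N: 50 × €2 = €100
Total cost = €320.
So Port2→L carries 20 TEU.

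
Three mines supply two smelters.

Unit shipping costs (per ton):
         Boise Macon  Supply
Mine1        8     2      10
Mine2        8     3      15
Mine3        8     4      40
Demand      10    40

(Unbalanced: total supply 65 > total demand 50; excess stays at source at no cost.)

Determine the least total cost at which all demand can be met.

205

One minimum-cost allocation:
  Mine1 to Macon: 10 tons
  Mine2 to Macon: 15 tons
  Mine3 to Boise: 10 tons
  Mine3 to Macon: 15 tons
Total cost = 205.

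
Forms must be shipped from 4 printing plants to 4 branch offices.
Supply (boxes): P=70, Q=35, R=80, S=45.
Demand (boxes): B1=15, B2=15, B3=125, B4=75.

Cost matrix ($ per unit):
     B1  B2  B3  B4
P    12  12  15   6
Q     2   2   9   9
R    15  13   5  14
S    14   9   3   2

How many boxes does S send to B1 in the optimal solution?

0

Solving gives:
  P–B4: 70 × $6 = $420
  Q–B1: 15 × $2 = $30
  Q–B2: 15 × $2 = $30
  Q–B3: 5 × $9 = $45
  R–B3: 80 × $5 = $400
  S–B3: 40 × $3 = $120
  S–B4: 5 × $2 = $10
Total cost = $1055.
The route S→B1 is not used.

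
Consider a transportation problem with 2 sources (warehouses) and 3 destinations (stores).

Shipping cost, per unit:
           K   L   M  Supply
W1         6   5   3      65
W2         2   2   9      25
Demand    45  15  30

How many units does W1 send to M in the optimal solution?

30

Optimal shipments:
  W1–K: 20 units
  W1–L: 15 units
  W1–M: 30 units
  W2–K: 25 units
Total cost = 335.
So W1→M carries 30 units.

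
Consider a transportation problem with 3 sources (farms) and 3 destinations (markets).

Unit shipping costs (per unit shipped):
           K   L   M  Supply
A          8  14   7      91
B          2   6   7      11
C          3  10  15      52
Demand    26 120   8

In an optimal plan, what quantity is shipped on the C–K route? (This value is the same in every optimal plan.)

Solving gives:
  A to L: 83 × 14 = 1162
  A to M: 8 × 7 = 56
  B to L: 11 × 6 = 66
  C to K: 26 × 3 = 78
  C to L: 26 × 10 = 260
Total cost = 1622.
So C→K carries 26 crates.

26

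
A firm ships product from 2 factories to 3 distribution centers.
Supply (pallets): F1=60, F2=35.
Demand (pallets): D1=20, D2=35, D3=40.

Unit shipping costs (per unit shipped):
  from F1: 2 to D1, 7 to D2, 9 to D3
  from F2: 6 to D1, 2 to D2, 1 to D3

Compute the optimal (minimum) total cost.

Optimal allocation:
  F1 to D1: 20 × 2 = 40
  F1 to D2: 35 × 7 = 245
  F1 to D3: 5 × 9 = 45
  F2 to D3: 35 × 1 = 35
Total = 40 + 245 + 45 + 35 = 365.

365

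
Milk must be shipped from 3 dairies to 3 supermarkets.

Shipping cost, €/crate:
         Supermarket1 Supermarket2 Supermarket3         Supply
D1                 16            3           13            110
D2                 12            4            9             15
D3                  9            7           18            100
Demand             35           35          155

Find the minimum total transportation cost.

A cheapest plan:
  D1–Supermarket3: 110 × €13 = €1430
  D2–Supermarket3: 15 × €9 = €135
  D3–Supermarket1: 35 × €9 = €315
  D3–Supermarket2: 35 × €7 = €245
  D3–Supermarket3: 30 × €18 = €540
Total = 1430 + 135 + 315 + 245 + 540 = €2665.

2665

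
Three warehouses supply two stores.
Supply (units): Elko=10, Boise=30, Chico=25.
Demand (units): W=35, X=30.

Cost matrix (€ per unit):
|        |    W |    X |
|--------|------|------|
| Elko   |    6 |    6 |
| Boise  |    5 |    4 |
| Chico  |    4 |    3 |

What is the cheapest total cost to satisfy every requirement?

Optimal allocation:
  Elko→W: 10 × €6 = €60
  Boise→W: 25 × €5 = €125
  Boise→X: 5 × €4 = €20
  Chico→X: 25 × €3 = €75
Total = 60 + 125 + 20 + 75 = €280.

280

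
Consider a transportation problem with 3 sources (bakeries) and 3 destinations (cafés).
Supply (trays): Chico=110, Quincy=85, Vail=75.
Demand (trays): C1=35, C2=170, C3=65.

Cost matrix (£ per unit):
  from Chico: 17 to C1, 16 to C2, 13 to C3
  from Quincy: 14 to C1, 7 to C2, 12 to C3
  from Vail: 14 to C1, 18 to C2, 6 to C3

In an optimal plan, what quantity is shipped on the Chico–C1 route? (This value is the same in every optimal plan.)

25

Solving gives:
  Chico–C1: 25 × £17 = £425
  Chico–C2: 85 × £16 = £1360
  Quincy–C2: 85 × £7 = £595
  Vail–C1: 10 × £14 = £140
  Vail–C3: 65 × £6 = £390
Total cost = £2910.
So Chico→C1 carries 25 trays.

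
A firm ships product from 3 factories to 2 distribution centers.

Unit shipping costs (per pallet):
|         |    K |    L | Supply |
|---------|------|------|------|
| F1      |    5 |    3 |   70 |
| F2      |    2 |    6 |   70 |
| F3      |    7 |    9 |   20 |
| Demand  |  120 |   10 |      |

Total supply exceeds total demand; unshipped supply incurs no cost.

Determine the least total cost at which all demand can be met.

420

A cheapest plan:
  F1–K: 50 pallets
  F1–L: 10 pallets
  F2–K: 70 pallets
Total cost = 420.
(Supply check: F1 ships 60; F2 ships 70; F3 ships 0.)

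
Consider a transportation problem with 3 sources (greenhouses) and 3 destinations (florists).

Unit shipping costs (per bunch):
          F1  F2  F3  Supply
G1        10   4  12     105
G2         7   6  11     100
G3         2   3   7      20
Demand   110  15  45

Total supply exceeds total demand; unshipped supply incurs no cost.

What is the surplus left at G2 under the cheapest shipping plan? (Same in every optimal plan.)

0

Minimum-cost shipments:
  G1 to F2: 15 × 4 = 60
  G1 to F3: 35 × 12 = 420
  G2 to F1: 90 × 7 = 630
  G2 to F3: 10 × 11 = 110
  G3 to F1: 20 × 2 = 40
Total cost = 1260.
G2 ships 100 of its 100, leaving 0.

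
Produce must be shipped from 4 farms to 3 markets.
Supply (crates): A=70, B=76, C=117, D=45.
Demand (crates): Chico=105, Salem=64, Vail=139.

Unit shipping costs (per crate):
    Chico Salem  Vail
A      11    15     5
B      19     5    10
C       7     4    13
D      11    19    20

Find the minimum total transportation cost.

An optimal shipping plan:
  A→Vail: 70 × 5 = 350
  B→Salem: 7 × 5 = 35
  B→Vail: 69 × 10 = 690
  C→Chico: 60 × 7 = 420
  C→Salem: 57 × 4 = 228
  D→Chico: 45 × 11 = 495
Total = 350 + 35 + 690 + 420 + 228 + 495 = 2218.

2218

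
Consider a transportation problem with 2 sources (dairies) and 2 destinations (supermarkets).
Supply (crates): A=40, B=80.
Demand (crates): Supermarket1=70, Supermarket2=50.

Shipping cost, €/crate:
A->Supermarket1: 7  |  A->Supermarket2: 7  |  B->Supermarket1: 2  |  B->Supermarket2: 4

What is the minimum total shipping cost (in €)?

Optimal allocation:
  A→Supermarket2: 40 × €7 = €280
  B→Supermarket1: 70 × €2 = €140
  B→Supermarket2: 10 × €4 = €40
Total = 280 + 140 + 40 = €460.
(Supply check: A ships 40; B ships 80.)

460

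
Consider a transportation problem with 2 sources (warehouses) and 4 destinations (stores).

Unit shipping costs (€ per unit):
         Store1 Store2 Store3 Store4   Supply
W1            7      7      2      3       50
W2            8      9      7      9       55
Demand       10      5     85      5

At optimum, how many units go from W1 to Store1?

The minimum-cost plan:
  W1->Store3: 45 × €2 = €90
  W1->Store4: 5 × €3 = €15
  W2->Store1: 10 × €8 = €80
  W2->Store2: 5 × €9 = €45
  W2->Store3: 40 × €7 = €280
Total cost = €510.
The route W1→Store1 is not used.

0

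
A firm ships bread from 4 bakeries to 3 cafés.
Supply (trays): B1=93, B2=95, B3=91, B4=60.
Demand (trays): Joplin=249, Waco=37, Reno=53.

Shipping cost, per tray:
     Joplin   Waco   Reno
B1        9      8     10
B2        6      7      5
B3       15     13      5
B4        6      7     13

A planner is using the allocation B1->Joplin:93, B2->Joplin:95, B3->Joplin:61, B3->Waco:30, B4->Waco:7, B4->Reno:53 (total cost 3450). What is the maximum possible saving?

922

Current plan cost = 93·9 + 95·6 + 61·15 + 30·13 + 7·7 + 53·13 = 3450.
Optimal plan:
  B1→Joplin: 93 trays
  B2→Joplin: 95 trays
  B3→Joplin: 1 trays
  B3→Waco: 37 trays
  B3→Reno: 53 trays
  B4→Joplin: 60 trays
Optimal cost = 2528.
Saving = 3450 − 2528 = 922.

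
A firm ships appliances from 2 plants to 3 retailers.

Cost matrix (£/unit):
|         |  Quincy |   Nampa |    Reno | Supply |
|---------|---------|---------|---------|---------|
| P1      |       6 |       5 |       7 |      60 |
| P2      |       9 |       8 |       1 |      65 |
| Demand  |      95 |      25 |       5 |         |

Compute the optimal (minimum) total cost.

A cheapest plan:
  P1→Quincy: 35 units
  P1→Nampa: 25 units
  P2→Quincy: 60 units
  P2→Reno: 5 units
Total cost = £880.

880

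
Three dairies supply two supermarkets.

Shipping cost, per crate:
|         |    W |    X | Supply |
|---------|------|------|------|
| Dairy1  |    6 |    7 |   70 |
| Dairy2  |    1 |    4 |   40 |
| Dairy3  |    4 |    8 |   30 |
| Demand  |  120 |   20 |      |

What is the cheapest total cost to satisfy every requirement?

600

An optimal shipping plan:
  Dairy1->W: 50 crates
  Dairy1->X: 20 crates
  Dairy2->W: 40 crates
  Dairy3->W: 30 crates
Total cost = 600.
(Supply check: Dairy1 ships 70; Dairy2 ships 40; Dairy3 ships 30.)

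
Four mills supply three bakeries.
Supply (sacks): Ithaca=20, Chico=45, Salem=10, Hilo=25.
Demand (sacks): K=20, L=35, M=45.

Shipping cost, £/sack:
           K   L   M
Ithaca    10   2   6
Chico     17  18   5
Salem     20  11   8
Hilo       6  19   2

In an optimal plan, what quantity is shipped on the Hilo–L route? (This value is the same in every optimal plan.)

Optimal shipments:
  Ithaca→L: 20 × £2 = £40
  Chico→L: 5 × £18 = £90
  Chico→M: 40 × £5 = £200
  Salem→L: 10 × £11 = £110
  Hilo→K: 20 × £6 = £120
  Hilo→M: 5 × £2 = £10
Total cost = £570.
The route Hilo→L is not used.

0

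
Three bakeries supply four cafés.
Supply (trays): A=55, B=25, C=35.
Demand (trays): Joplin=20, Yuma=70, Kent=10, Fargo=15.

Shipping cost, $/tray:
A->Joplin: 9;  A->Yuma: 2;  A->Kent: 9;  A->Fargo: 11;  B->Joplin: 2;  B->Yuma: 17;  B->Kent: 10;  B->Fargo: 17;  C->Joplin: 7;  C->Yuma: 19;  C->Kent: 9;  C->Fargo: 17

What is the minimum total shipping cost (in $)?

770

Optimal allocation:
  A to Yuma: 55 × $2 = $110
  B to Joplin: 20 × $2 = $40
  B to Yuma: 5 × $17 = $85
  C to Yuma: 10 × $19 = $190
  C to Kent: 10 × $9 = $90
  C to Fargo: 15 × $17 = $255
Total = 110 + 40 + 85 + 190 + 90 + 255 = $770.
(Supply check: A ships 55; B ships 25; C ships 35.)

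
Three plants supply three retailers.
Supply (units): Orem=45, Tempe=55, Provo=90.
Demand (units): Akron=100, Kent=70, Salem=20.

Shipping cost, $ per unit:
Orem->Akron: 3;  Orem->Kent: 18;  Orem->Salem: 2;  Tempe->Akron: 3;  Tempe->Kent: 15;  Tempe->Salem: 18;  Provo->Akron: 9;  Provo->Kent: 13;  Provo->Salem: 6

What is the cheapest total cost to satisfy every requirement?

1330

One minimum-cost allocation:
  Orem→Akron: 45 × $3 = $135
  Tempe→Akron: 55 × $3 = $165
  Provo→Kent: 70 × $13 = $910
  Provo→Salem: 20 × $6 = $120
Total = 135 + 165 + 910 + 120 = $1330.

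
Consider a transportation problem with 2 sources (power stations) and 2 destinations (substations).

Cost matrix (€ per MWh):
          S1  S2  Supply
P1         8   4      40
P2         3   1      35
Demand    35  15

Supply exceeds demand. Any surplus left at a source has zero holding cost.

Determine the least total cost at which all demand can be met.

An optimal shipping plan:
  P1->S2: 15 MWh
  P2->S1: 35 MWh
Total cost = €165.
(Supply check: P1 ships 15; P2 ships 35.)

165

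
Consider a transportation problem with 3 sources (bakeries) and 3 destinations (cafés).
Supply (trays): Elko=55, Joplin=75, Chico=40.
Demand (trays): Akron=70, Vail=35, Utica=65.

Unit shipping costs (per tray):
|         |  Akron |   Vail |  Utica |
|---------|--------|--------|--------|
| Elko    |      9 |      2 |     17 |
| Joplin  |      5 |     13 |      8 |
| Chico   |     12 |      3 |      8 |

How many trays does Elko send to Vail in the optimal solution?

35

The minimum-cost plan:
  Elko–Akron: 20 × 9 = 180
  Elko–Vail: 35 × 2 = 70
  Joplin–Akron: 50 × 5 = 250
  Joplin–Utica: 25 × 8 = 200
  Chico–Utica: 40 × 8 = 320
Total cost = 1020.
So Elko→Vail carries 35 trays.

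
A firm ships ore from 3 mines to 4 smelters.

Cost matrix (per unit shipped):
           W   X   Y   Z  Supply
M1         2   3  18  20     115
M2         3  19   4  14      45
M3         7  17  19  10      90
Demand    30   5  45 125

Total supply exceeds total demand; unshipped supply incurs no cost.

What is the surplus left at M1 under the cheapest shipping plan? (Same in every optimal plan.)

45

An optimal plan:
  M1–W: 30 × 2 = 60
  M1–X: 5 × 3 = 15
  M1–Z: 35 × 20 = 700
  M2–Y: 45 × 4 = 180
  M3–Z: 90 × 10 = 900
Total cost = 1855.
M1 ships 70 of its 115, leaving 45.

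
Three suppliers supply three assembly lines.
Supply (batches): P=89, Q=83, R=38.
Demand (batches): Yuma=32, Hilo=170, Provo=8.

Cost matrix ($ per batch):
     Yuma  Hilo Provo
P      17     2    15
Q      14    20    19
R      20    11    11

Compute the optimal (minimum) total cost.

2056

A cheapest plan:
  P–Hilo: 89 batches
  Q–Yuma: 32 batches
  Q–Hilo: 43 batches
  Q–Provo: 8 batches
  R–Hilo: 38 batches
Total cost = $2056.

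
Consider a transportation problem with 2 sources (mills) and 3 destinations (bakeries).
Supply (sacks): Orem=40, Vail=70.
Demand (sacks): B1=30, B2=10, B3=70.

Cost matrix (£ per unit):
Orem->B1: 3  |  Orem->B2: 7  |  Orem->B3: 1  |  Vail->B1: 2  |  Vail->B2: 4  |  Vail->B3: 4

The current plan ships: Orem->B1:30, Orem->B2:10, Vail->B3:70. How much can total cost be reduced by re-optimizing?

Current plan cost = 30·3 + 10·7 + 70·4 = £440.
Optimal plan:
  Orem to B3: 40 × £1 = £40
  Vail to B1: 30 × £2 = £60
  Vail to B2: 10 × £4 = £40
  Vail to B3: 30 × £4 = £120
Optimal cost = £260.
Saving = 440 − 260 = £180.

180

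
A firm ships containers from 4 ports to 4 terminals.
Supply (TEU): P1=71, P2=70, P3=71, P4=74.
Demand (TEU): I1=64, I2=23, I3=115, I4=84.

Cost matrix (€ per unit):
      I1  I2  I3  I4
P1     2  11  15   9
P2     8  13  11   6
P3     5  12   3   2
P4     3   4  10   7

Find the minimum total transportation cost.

Optimal allocation:
  P1→I1: 64 × €2 = €128
  P1→I4: 7 × €9 = €63
  P2→I4: 70 × €6 = €420
  P3→I3: 71 × €3 = €213
  P4→I2: 23 × €4 = €92
  P4→I3: 44 × €10 = €440
  P4→I4: 7 × €7 = €49
Total = 128 + 63 + 420 + 213 + 92 + 440 + 49 = €1405.
(Supply check: P1 ships 71; P2 ships 70; P3 ships 71; P4 ships 74.)

1405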